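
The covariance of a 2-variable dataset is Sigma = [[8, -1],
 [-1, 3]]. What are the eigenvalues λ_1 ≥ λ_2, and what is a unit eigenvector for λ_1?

Step 1 — characteristic polynomial of 2×2 Sigma:
  det(Sigma - λI) = λ² - trace · λ + det = 0.
  trace = 8 + 3 = 11, det = 8·3 - (-1)² = 23.
Step 2 — discriminant:
  Δ = trace² - 4·det = 121 - 92 = 29.
Step 3 — eigenvalues:
  λ = (trace ± √Δ)/2 = (11 ± 5.3852)/2,
  λ_1 = 8.1926,  λ_2 = 2.8074.

Step 4 — unit eigenvector for λ_1: solve (Sigma - λ_1 I)v = 0. First row:
  (8 - 8.1926)·v_x + (-1)·v_y = 0, i.e. (-0.1926)·v_x + (-1)·v_y = 0,
  so v ∝ (b, λ_1 - a) = (-1, 0.1926); multiply by -1 so the first entry is positive: u = (1, -0.1926).
  ||u|| = √((1)² + (-0.1926)²) = √(1.0371) ≈ 1.0184,
  v_1 = u/||u|| ≈ (0.982, -0.1891) (||v_1|| = 1).

λ_1 = 8.1926,  λ_2 = 2.8074;  v_1 ≈ (0.982, -0.1891)


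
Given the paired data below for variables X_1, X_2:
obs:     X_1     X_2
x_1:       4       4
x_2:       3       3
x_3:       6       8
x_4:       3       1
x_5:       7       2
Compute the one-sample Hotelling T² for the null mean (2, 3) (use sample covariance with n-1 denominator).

Step 1 — sample mean vector:
  mean(X_1) = (4 + 3 + 6 + 3 + 7) / 5 = 23/5 = 4.6
  mean(X_2) = (4 + 3 + 8 + 1 + 2) / 5 = 18/5 = 3.6
  x̄ = (4.6, 3.6),  deviation x̄ - mu_0 = (4.6, 3.6) - (2, 3) = (2.6, 0.6).

Step 2 — sample covariance matrix, S[i,j] = (1/(n-1)) · Σ_k (x_{k,i} - mean_i) · (x_{k,j} - mean_j), divisor n-1 = 4:
  S[X_1,X_1] = ((-0.6)·(-0.6) + (-1.6)·(-1.6) + (1.4)·(1.4) + (-1.6)·(-1.6) + (2.4)·(2.4)) / 4 = 13.2/4 = 3.3
  S[X_1,X_2] = ((-0.6)·(0.4) + (-1.6)·(-0.6) + (1.4)·(4.4) + (-1.6)·(-2.6) + (2.4)·(-1.6)) / 4 = 7.2/4 = 1.8
  S[X_2,X_2] = ((0.4)·(0.4) + (-0.6)·(-0.6) + (4.4)·(4.4) + (-2.6)·(-2.6) + (-1.6)·(-1.6)) / 4 = 29.2/4 = 7.3
  S = [[3.3, 1.8],
 [1.8, 7.3]].

Step 3 — invert S. det(S) = 3.3·7.3 - (1.8)² = 20.85.
  S^{-1} = (1/det) · [[d, -b], [-b, a]] = [[0.3501, -0.0863],
 [-0.0863, 0.1583]].

Step 4 — quadratic form (x̄ - mu_0)^T · S^{-1} · (x̄ - mu_0):
  S^{-1} · (x̄ - mu_0) = (0.8585, -0.1295),
  (x̄ - mu_0)^T · [...] = (2.6)·(0.8585) + (0.6)·(-0.1295) = 2.1544.

Step 5 — scale by n: T² = 5 · 2.1544 = 10.7722.

T² ≈ 10.7722


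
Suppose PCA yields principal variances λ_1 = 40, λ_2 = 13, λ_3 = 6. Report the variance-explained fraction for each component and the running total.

Step 1 — total variance = trace(Sigma) = Σ λ_i = 40 + 13 + 6 = 59.

Step 2 — fraction explained by component i = λ_i / Σ λ:
  PC1: 40/59 = 0.678
  PC2: 13/59 = 0.2203
  PC3: 6/59 = 0.1017

Step 3 — cumulative fraction after k components = (λ_1 + ... + λ_k) / Σ λ:
  k = 1: 40/59 = 0.678
  k = 2: (40 + 13)/59 = 53/59 = 0.8983
  k = 3: (40 + 13 + 6)/59 = 59/59 = 1

Summary (fraction, with percent):

explained: PC1 0.678 (67.8%), PC2 0.2203 (22.03%), PC3 0.1017 (10.17%);  cumulative: 0.678, 0.8983, 1


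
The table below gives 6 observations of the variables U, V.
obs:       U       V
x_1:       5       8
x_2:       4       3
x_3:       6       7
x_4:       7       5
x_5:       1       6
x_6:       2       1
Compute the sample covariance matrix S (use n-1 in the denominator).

Step 1 — column means:
  mean(U) = (5 + 4 + 6 + 7 + 1 + 2) / 6 = 25/6 = 4.1667
  mean(V) = (8 + 3 + 7 + 5 + 6 + 1) / 6 = 30/6 = 5

Step 2 — sample covariance S[i,j] = (1/(n-1)) · Σ_k (x_{k,i} - mean_i) · (x_{k,j} - mean_j), with n-1 = 5.
  S[U,U] = ((0.8333)·(0.8333) + (-0.1667)·(-0.1667) + (1.8333)·(1.8333) + (2.8333)·(2.8333) + (-3.1667)·(-3.1667) + (-2.1667)·(-2.1667)) / 5 = 26.8333/5 = 5.3667
  S[U,V] = ((0.8333)·(3) + (-0.1667)·(-2) + (1.8333)·(2) + (2.8333)·(0) + (-3.1667)·(1) + (-2.1667)·(-4)) / 5 = 12/5 = 2.4
  S[V,V] = ((3)·(3) + (-2)·(-2) + (2)·(2) + (0)·(0) + (1)·(1) + (-4)·(-4)) / 5 = 34/5 = 6.8

S is symmetric (S[j,i] = S[i,j]). Assembling:

S = [[5.3667, 2.4],
 [2.4, 6.8]]


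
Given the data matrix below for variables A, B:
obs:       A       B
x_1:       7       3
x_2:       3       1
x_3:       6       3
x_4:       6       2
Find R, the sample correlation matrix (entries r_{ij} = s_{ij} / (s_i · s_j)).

Step 1 — column means:
  mean(A) = (7 + 3 + 6 + 6) / 4 = 22/4 = 5.5
  mean(B) = (3 + 1 + 3 + 2) / 4 = 9/4 = 2.25

Step 2 — sample variances and covariances s[i,j] = (1/(n-1)) · Σ_k (x_{k,i} - mean_i) · (x_{k,j} - mean_j), with n-1 = 3:
  s[A,A] = ((1.5)·(1.5) + (-2.5)·(-2.5) + (0.5)·(0.5) + (0.5)·(0.5)) / 3 = 9/3 = 3
  s[A,B] = ((1.5)·(0.75) + (-2.5)·(-1.25) + (0.5)·(0.75) + (0.5)·(-0.25)) / 3 = 4.5/3 = 1.5
  s[B,B] = ((0.75)·(0.75) + (-1.25)·(-1.25) + (0.75)·(0.75) + (-0.25)·(-0.25)) / 3 = 2.75/3 = 0.9167
  Sample standard deviations s_i = √(s[i,i]):
  s(A) = √(3) = 1.7321
  s(B) = √(0.9167) = 0.9574

Step 3 — r_{ij} = s_{ij} / (s_i · s_j):
  r[A,A] = 1 (diagonal).
  r[A,B] = 1.5 / (1.7321 · 0.9574) = 1.5 / 1.6583 = 0.9045
  r[B,B] = 1 (diagonal).

R is symmetric with unit diagonal. Assembling:

R = [[1, 0.9045],
 [0.9045, 1]]


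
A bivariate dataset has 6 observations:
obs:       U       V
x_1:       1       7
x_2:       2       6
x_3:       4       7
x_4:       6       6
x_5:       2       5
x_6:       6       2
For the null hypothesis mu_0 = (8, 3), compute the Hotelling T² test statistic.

Step 1 — sample mean vector:
  mean(U) = (1 + 2 + 4 + 6 + 2 + 6) / 6 = 21/6 = 3.5
  mean(V) = (7 + 6 + 7 + 6 + 5 + 2) / 6 = 33/6 = 5.5
  x̄ = (3.5, 5.5),  deviation x̄ - mu_0 = (3.5, 5.5) - (8, 3) = (-4.5, 2.5).

Step 2 — sample covariance matrix, S[i,j] = (1/(n-1)) · Σ_k (x_{k,i} - mean_i) · (x_{k,j} - mean_j), divisor n-1 = 5:
  S[U,U] = ((-2.5)·(-2.5) + (-1.5)·(-1.5) + (0.5)·(0.5) + (2.5)·(2.5) + (-1.5)·(-1.5) + (2.5)·(2.5)) / 5 = 23.5/5 = 4.7
  S[U,V] = ((-2.5)·(1.5) + (-1.5)·(0.5) + (0.5)·(1.5) + (2.5)·(0.5) + (-1.5)·(-0.5) + (2.5)·(-3.5)) / 5 = -10.5/5 = -2.1
  S[V,V] = ((1.5)·(1.5) + (0.5)·(0.5) + (1.5)·(1.5) + (0.5)·(0.5) + (-0.5)·(-0.5) + (-3.5)·(-3.5)) / 5 = 17.5/5 = 3.5
  S = [[4.7, -2.1],
 [-2.1, 3.5]].

Step 3 — invert S. det(S) = 4.7·3.5 - (-2.1)² = 12.04.
  S^{-1} = (1/det) · [[d, -b], [-b, a]] = [[0.2907, 0.1744],
 [0.1744, 0.3904]].

Step 4 — quadratic form (x̄ - mu_0)^T · S^{-1} · (x̄ - mu_0):
  S^{-1} · (x̄ - mu_0) = (-0.8721, 0.191),
  (x̄ - mu_0)^T · [...] = (-4.5)·(-0.8721) + (2.5)·(0.191) = 4.402.

Step 5 — scale by n: T² = 6 · 4.402 = 26.412.

T² ≈ 26.412


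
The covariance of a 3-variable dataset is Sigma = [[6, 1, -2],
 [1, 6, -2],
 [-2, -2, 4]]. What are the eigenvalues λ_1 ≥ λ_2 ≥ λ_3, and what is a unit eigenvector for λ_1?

Step 1 — characteristic polynomial p(λ) = det(λI - Sigma) = λ³ - tr·λ² + c_1·λ - det, where tr = trace, c_1 = sum of the principal 2×2 minors, det = det(Sigma):
  tr = 6 + 6 + 4 = 16,
  c_1 = (6·6 - (1)²) + (6·4 - (-2)²) + (6·4 - (-2)²) = 35 + 20 + 20 = 75,
  det = 6·(6·4 - (-2)²) - (1)·((1)·4 - (-2)·(-2)) + (-2)·((1)·(-2) - 6·(-2)) = 6·(20) - (1)·(0) + (-2)·(10) = 100.
  So p(λ) = λ³ - 16λ² + 75λ - 100.
Step 2 — look for an integer root (rational root theorem: any rational root is an integer divisor of 100). Testing λ = 5:
  p(5) = 125 - 400 + 375 - 100 = 0  ✓
  Dividing out (λ - 5): p(λ) = (λ - 5)(λ² - 11λ + 20).
Step 3 — remaining eigenvalues from the quadratic λ² - 11λ + 20 = 0:
  Δ = 11² - 4·20 = 121 - 80 = 41,  λ = (11 ± √41)/2 = (11 ± 6.4031)/2 ≈ 8.7016 or 2.2984.
  Sorted: λ_1 = 8.7016,  λ_2 = 5,  λ_3 = 2.2984  (check: sum = 16 = tr ✓).

Step 4 — unit eigenvector for λ_1 ≈ 8.7016: v spans the null space of (Sigma - λ_1 I), whose rows are
  r_1 = (-2.7016, 1, -2),  r_2 = (1, -2.7016, -2),  r_3 = (-2, -2, -4.7016).
  v is orthogonal to every row, so take v ∝ r_1 × r_2 = ((1)·(-2) - (-2)·(-2.7016), (-2)·(1) - (-2.7016)·(-2), (-2.7016)·(-2.7016) - (1)·(1)) ≈ (-7.4031, -7.4031, 6.2984).
  Rescale (multiply by -1 so the first nonzero entry is positive): u = (7.4031, 7.4031, -6.2984).
  ||u|| = √((7.4031)² + (7.4031)² + (-6.2984)²) = √(149.2828) ≈ 12.2181,  v_1 = u/||u|| ≈ (0.6059, 0.6059, -0.5155) (||v_1|| = 1).

λ_1 = 8.7016,  λ_2 = 5,  λ_3 = 2.2984;  v_1 ≈ (0.6059, 0.6059, -0.5155)


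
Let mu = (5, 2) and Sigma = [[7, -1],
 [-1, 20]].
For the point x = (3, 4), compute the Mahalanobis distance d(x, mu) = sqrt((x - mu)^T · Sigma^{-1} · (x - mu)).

Step 1 — centre the observation: (x - mu) = (-2, 2).

Step 2 — invert Sigma. det(Sigma) = 7·20 - (-1)² = 139.
  Sigma^{-1} = (1/det) · [[d, -b], [-b, a]] = [[0.1439, 0.0072],
 [0.0072, 0.0504]].

Step 3 — form the quadratic (x - mu)^T · Sigma^{-1} · (x - mu):
  Sigma^{-1} · (x - mu) = (-0.2734, 0.0863).
  (x - mu)^T · [Sigma^{-1} · (x - mu)] = (-2)·(-0.2734) + (2)·(0.0863) = 0.7194.

Step 4 — take square root: d = √(0.7194) ≈ 0.8482.

d(x, mu) = √(0.7194) ≈ 0.8482


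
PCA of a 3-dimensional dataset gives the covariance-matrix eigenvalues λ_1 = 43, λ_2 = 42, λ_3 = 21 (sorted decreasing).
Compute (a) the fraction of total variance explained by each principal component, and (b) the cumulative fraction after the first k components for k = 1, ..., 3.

Step 1 — total variance = trace(Sigma) = Σ λ_i = 43 + 42 + 21 = 106.

Step 2 — fraction explained by component i = λ_i / Σ λ:
  PC1: 43/106 = 0.4057
  PC2: 42/106 = 0.3962
  PC3: 21/106 = 0.1981

Step 3 — cumulative fraction after k components = (λ_1 + ... + λ_k) / Σ λ:
  k = 1: 43/106 = 0.4057
  k = 2: (43 + 42)/106 = 85/106 = 0.8019
  k = 3: (43 + 42 + 21)/106 = 106/106 = 1

Summary (fraction, with percent):

explained: PC1 0.4057 (40.57%), PC2 0.3962 (39.62%), PC3 0.1981 (19.81%);  cumulative: 0.4057, 0.8019, 1


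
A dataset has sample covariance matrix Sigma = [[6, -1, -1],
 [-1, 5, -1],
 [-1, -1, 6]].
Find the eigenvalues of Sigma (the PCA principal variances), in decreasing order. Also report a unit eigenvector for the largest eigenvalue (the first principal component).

Step 1 — characteristic polynomial p(λ) = det(λI - Sigma) = λ³ - tr·λ² + c_1·λ - det, where tr = trace, c_1 = sum of the principal 2×2 minors, det = det(Sigma):
  tr = 6 + 5 + 6 = 17,
  c_1 = (6·5 - (-1)²) + (6·6 - (-1)²) + (5·6 - (-1)²) = 29 + 35 + 29 = 93,
  det = 6·(5·6 - (-1)²) - (-1)·((-1)·6 - (-1)·(-1)) + (-1)·((-1)·(-1) - 5·(-1)) = 6·(29) - (-1)·(-7) + (-1)·(6) = 161.
  So p(λ) = λ³ - 17λ² + 93λ - 161.
Step 2 — look for an integer root (rational root theorem: any rational root is an integer divisor of 161). Testing λ = 7:
  p(7) = 343 - 833 + 651 - 161 = 0  ✓
  Dividing out (λ - 7): p(λ) = (λ - 7)(λ² - 10λ + 23).
Step 3 — remaining eigenvalues from the quadratic λ² - 10λ + 23 = 0:
  Δ = 10² - 4·23 = 100 - 92 = 8,  λ = (10 ± √8)/2 = (10 ± 2.8284)/2 ≈ 6.4142 or 3.5858.
  Sorted: λ_1 = 7,  λ_2 = 6.4142,  λ_3 = 3.5858  (check: sum = 17 = tr ✓).

Step 4 — unit eigenvector for λ_1 = 7: v spans the null space of (Sigma - λ_1 I), whose rows are
  r_1 = (-1, -1, -1),  r_2 = (-1, -2, -1),  r_3 = (-1, -1, -1).
  v is orthogonal to every row, so take v ∝ r_1 × r_2 = ((-1)·(-1) - (-1)·(-2), (-1)·(-1) - (-1)·(-1), (-1)·(-2) - (-1)·(-1)) = (-1, 0, 1).
  Rescale (multiply by -1 so the first nonzero entry is positive): u = (1, 0, -1).
  ||u|| = √((1)² + (0)² + (-1)²) = √(2) ≈ 1.4142,  v_1 = u/||u|| ≈ (0.7071, 0, -0.7071) (||v_1|| = 1).

λ_1 = 7,  λ_2 = 6.4142,  λ_3 = 3.5858;  v_1 ≈ (0.7071, 0, -0.7071)


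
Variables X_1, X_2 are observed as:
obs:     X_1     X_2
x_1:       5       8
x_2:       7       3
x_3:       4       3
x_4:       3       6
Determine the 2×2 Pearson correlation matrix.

Step 1 — column means:
  mean(X_1) = (5 + 7 + 4 + 3) / 4 = 19/4 = 4.75
  mean(X_2) = (8 + 3 + 3 + 6) / 4 = 20/4 = 5

Step 2 — sample variances and covariances s[i,j] = (1/(n-1)) · Σ_k (x_{k,i} - mean_i) · (x_{k,j} - mean_j), with n-1 = 3:
  s[X_1,X_1] = ((0.25)·(0.25) + (2.25)·(2.25) + (-0.75)·(-0.75) + (-1.75)·(-1.75)) / 3 = 8.75/3 = 2.9167
  s[X_1,X_2] = ((0.25)·(3) + (2.25)·(-2) + (-0.75)·(-2) + (-1.75)·(1)) / 3 = -4/3 = -1.3333
  s[X_2,X_2] = ((3)·(3) + (-2)·(-2) + (-2)·(-2) + (1)·(1)) / 3 = 18/3 = 6
  Sample standard deviations s_i = √(s[i,i]):
  s(X_1) = √(2.9167) = 1.7078
  s(X_2) = √(6) = 2.4495

Step 3 — r_{ij} = s_{ij} / (s_i · s_j):
  r[X_1,X_1] = 1 (diagonal).
  r[X_1,X_2] = -1.3333 / (1.7078 · 2.4495) = -1.3333 / 4.1833 = -0.3187
  r[X_2,X_2] = 1 (diagonal).

R is symmetric with unit diagonal. Assembling:

R = [[1, -0.3187],
 [-0.3187, 1]]


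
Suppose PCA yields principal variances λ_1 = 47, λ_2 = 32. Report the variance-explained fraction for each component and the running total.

Step 1 — total variance = trace(Sigma) = Σ λ_i = 47 + 32 = 79.

Step 2 — fraction explained by component i = λ_i / Σ λ:
  PC1: 47/79 = 0.5949
  PC2: 32/79 = 0.4051

Step 3 — cumulative fraction after k components = (λ_1 + ... + λ_k) / Σ λ:
  k = 1: 47/79 = 0.5949
  k = 2: (47 + 32)/79 = 79/79 = 1

Summary (fraction, with percent):

explained: PC1 0.5949 (59.49%), PC2 0.4051 (40.51%);  cumulative: 0.5949, 1


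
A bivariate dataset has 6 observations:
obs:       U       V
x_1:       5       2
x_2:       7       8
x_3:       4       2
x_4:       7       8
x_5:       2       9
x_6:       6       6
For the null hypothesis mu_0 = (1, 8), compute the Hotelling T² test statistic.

Step 1 — sample mean vector:
  mean(U) = (5 + 7 + 4 + 7 + 2 + 6) / 6 = 31/6 = 5.1667
  mean(V) = (2 + 8 + 2 + 8 + 9 + 6) / 6 = 35/6 = 5.8333
  x̄ = (5.1667, 5.8333),  deviation x̄ - mu_0 = (5.1667, 5.8333) - (1, 8) = (4.1667, -2.1667).

Step 2 — sample covariance matrix, S[i,j] = (1/(n-1)) · Σ_k (x_{k,i} - mean_i) · (x_{k,j} - mean_j), divisor n-1 = 5:
  S[U,U] = ((-0.1667)·(-0.1667) + (1.8333)·(1.8333) + (-1.1667)·(-1.1667) + (1.8333)·(1.8333) + (-3.1667)·(-3.1667) + (0.8333)·(0.8333)) / 5 = 18.8333/5 = 3.7667
  S[U,V] = ((-0.1667)·(-3.8333) + (1.8333)·(2.1667) + (-1.1667)·(-3.8333) + (1.8333)·(2.1667) + (-3.1667)·(3.1667) + (0.8333)·(0.1667)) / 5 = 3.1667/5 = 0.6333
  S[V,V] = ((-3.8333)·(-3.8333) + (2.1667)·(2.1667) + (-3.8333)·(-3.8333) + (2.1667)·(2.1667) + (3.1667)·(3.1667) + (0.1667)·(0.1667)) / 5 = 48.8333/5 = 9.7667
  S = [[3.7667, 0.6333],
 [0.6333, 9.7667]].

Step 3 — invert S. det(S) = 3.7667·9.7667 - (0.6333)² = 36.3867.
  S^{-1} = (1/det) · [[d, -b], [-b, a]] = [[0.2684, -0.0174],
 [-0.0174, 0.1035]].

Step 4 — quadratic form (x̄ - mu_0)^T · S^{-1} · (x̄ - mu_0):
  S^{-1} · (x̄ - mu_0) = (1.1561, -0.2968),
  (x̄ - mu_0)^T · [...] = (4.1667)·(1.1561) + (-2.1667)·(-0.2968) = 5.4602.

Step 5 — scale by n: T² = 6 · 5.4602 = 32.7611.

T² ≈ 32.7611


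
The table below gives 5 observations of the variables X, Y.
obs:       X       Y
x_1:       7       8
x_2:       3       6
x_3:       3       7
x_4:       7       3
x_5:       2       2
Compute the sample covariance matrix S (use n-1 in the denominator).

Step 1 — column means:
  mean(X) = (7 + 3 + 3 + 7 + 2) / 5 = 22/5 = 4.4
  mean(Y) = (8 + 6 + 7 + 3 + 2) / 5 = 26/5 = 5.2

Step 2 — sample covariance S[i,j] = (1/(n-1)) · Σ_k (x_{k,i} - mean_i) · (x_{k,j} - mean_j), with n-1 = 4.
  S[X,X] = ((2.6)·(2.6) + (-1.4)·(-1.4) + (-1.4)·(-1.4) + (2.6)·(2.6) + (-2.4)·(-2.4)) / 4 = 23.2/4 = 5.8
  S[X,Y] = ((2.6)·(2.8) + (-1.4)·(0.8) + (-1.4)·(1.8) + (2.6)·(-2.2) + (-2.4)·(-3.2)) / 4 = 5.6/4 = 1.4
  S[Y,Y] = ((2.8)·(2.8) + (0.8)·(0.8) + (1.8)·(1.8) + (-2.2)·(-2.2) + (-3.2)·(-3.2)) / 4 = 26.8/4 = 6.7

S is symmetric (S[j,i] = S[i,j]). Assembling:

S = [[5.8, 1.4],
 [1.4, 6.7]]


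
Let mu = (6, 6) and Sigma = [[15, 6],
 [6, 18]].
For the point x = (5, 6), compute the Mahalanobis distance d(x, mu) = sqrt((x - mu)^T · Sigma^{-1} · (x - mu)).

Step 1 — centre the observation: (x - mu) = (-1, 0).

Step 2 — invert Sigma. det(Sigma) = 15·18 - (6)² = 234.
  Sigma^{-1} = (1/det) · [[d, -b], [-b, a]] = [[0.0769, -0.0256],
 [-0.0256, 0.0641]].

Step 3 — form the quadratic (x - mu)^T · Sigma^{-1} · (x - mu):
  Sigma^{-1} · (x - mu) = (-0.0769, 0.0256).
  (x - mu)^T · [Sigma^{-1} · (x - mu)] = (-1)·(-0.0769) + (0)·(0.0256) = 0.0769.

Step 4 — take square root: d = √(0.0769) ≈ 0.2774.

d(x, mu) = √(0.0769) ≈ 0.2774


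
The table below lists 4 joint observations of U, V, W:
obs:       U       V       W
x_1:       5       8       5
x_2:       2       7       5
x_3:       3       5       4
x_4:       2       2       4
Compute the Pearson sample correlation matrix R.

Step 1 — column means:
  mean(U) = (5 + 2 + 3 + 2) / 4 = 12/4 = 3
  mean(V) = (8 + 7 + 5 + 2) / 4 = 22/4 = 5.5
  mean(W) = (5 + 5 + 4 + 4) / 4 = 18/4 = 4.5

Step 2 — sample variances and covariances s[i,j] = (1/(n-1)) · Σ_k (x_{k,i} - mean_i) · (x_{k,j} - mean_j), with n-1 = 3:
  s[U,U] = ((2)·(2) + (-1)·(-1) + (0)·(0) + (-1)·(-1)) / 3 = 6/3 = 2
  s[U,V] = ((2)·(2.5) + (-1)·(1.5) + (0)·(-0.5) + (-1)·(-3.5)) / 3 = 7/3 = 2.3333
  s[U,W] = ((2)·(0.5) + (-1)·(0.5) + (0)·(-0.5) + (-1)·(-0.5)) / 3 = 1/3 = 0.3333
  s[V,V] = ((2.5)·(2.5) + (1.5)·(1.5) + (-0.5)·(-0.5) + (-3.5)·(-3.5)) / 3 = 21/3 = 7
  s[V,W] = ((2.5)·(0.5) + (1.5)·(0.5) + (-0.5)·(-0.5) + (-3.5)·(-0.5)) / 3 = 4/3 = 1.3333
  s[W,W] = ((0.5)·(0.5) + (0.5)·(0.5) + (-0.5)·(-0.5) + (-0.5)·(-0.5)) / 3 = 1/3 = 0.3333
  Sample standard deviations s_i = √(s[i,i]):
  s(U) = √(2) = 1.4142
  s(V) = √(7) = 2.6458
  s(W) = √(0.3333) = 0.5774

Step 3 — r_{ij} = s_{ij} / (s_i · s_j):
  r[U,U] = 1 (diagonal).
  r[U,V] = 2.3333 / (1.4142 · 2.6458) = 2.3333 / 3.7417 = 0.6236
  r[U,W] = 0.3333 / (1.4142 · 0.5774) = 0.3333 / 0.8165 = 0.4082
  r[V,V] = 1 (diagonal).
  r[V,W] = 1.3333 / (2.6458 · 0.5774) = 1.3333 / 1.5275 = 0.8729
  r[W,W] = 1 (diagonal).

R is symmetric with unit diagonal. Assembling:

R = [[1, 0.6236, 0.4082],
 [0.6236, 1, 0.8729],
 [0.4082, 0.8729, 1]]


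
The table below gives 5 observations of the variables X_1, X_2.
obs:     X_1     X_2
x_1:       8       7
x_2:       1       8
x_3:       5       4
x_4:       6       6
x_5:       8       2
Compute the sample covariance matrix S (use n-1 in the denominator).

Step 1 — column means:
  mean(X_1) = (8 + 1 + 5 + 6 + 8) / 5 = 28/5 = 5.6
  mean(X_2) = (7 + 8 + 4 + 6 + 2) / 5 = 27/5 = 5.4

Step 2 — sample covariance S[i,j] = (1/(n-1)) · Σ_k (x_{k,i} - mean_i) · (x_{k,j} - mean_j), with n-1 = 4.
  S[X_1,X_1] = ((2.4)·(2.4) + (-4.6)·(-4.6) + (-0.6)·(-0.6) + (0.4)·(0.4) + (2.4)·(2.4)) / 4 = 33.2/4 = 8.3
  S[X_1,X_2] = ((2.4)·(1.6) + (-4.6)·(2.6) + (-0.6)·(-1.4) + (0.4)·(0.6) + (2.4)·(-3.4)) / 4 = -15.2/4 = -3.8
  S[X_2,X_2] = ((1.6)·(1.6) + (2.6)·(2.6) + (-1.4)·(-1.4) + (0.6)·(0.6) + (-3.4)·(-3.4)) / 4 = 23.2/4 = 5.8

S is symmetric (S[j,i] = S[i,j]). Assembling:

S = [[8.3, -3.8],
 [-3.8, 5.8]]


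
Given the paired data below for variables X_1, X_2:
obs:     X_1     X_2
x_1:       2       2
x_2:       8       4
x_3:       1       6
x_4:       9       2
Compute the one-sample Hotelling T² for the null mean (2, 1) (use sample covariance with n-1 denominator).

Step 1 — sample mean vector:
  mean(X_1) = (2 + 8 + 1 + 9) / 4 = 20/4 = 5
  mean(X_2) = (2 + 4 + 6 + 2) / 4 = 14/4 = 3.5
  x̄ = (5, 3.5),  deviation x̄ - mu_0 = (5, 3.5) - (2, 1) = (3, 2.5).

Step 2 — sample covariance matrix, S[i,j] = (1/(n-1)) · Σ_k (x_{k,i} - mean_i) · (x_{k,j} - mean_j), divisor n-1 = 3:
  S[X_1,X_1] = ((-3)·(-3) + (3)·(3) + (-4)·(-4) + (4)·(4)) / 3 = 50/3 = 16.6667
  S[X_1,X_2] = ((-3)·(-1.5) + (3)·(0.5) + (-4)·(2.5) + (4)·(-1.5)) / 3 = -10/3 = -3.3333
  S[X_2,X_2] = ((-1.5)·(-1.5) + (0.5)·(0.5) + (2.5)·(2.5) + (-1.5)·(-1.5)) / 3 = 11/3 = 3.6667
  S = [[16.6667, -3.3333],
 [-3.3333, 3.6667]].

Step 3 — invert S. det(S) = 16.6667·3.6667 - (-3.3333)² = 50.
  S^{-1} = (1/det) · [[d, -b], [-b, a]] = [[0.0733, 0.0667],
 [0.0667, 0.3333]].

Step 4 — quadratic form (x̄ - mu_0)^T · S^{-1} · (x̄ - mu_0):
  S^{-1} · (x̄ - mu_0) = (0.3867, 1.0333),
  (x̄ - mu_0)^T · [...] = (3)·(0.3867) + (2.5)·(1.0333) = 3.7433.

Step 5 — scale by n: T² = 4 · 3.7433 = 14.9733.

T² ≈ 14.9733


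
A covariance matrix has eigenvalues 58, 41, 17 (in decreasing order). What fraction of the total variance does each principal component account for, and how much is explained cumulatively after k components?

Step 1 — total variance = trace(Sigma) = Σ λ_i = 58 + 41 + 17 = 116.

Step 2 — fraction explained by component i = λ_i / Σ λ:
  PC1: 58/116 = 0.5
  PC2: 41/116 = 0.3534
  PC3: 17/116 = 0.1466

Step 3 — cumulative fraction after k components = (λ_1 + ... + λ_k) / Σ λ:
  k = 1: 58/116 = 0.5
  k = 2: (58 + 41)/116 = 99/116 = 0.8534
  k = 3: (58 + 41 + 17)/116 = 116/116 = 1

Summary (fraction, with percent):

explained: PC1 0.5 (50%), PC2 0.3534 (35.34%), PC3 0.1466 (14.66%);  cumulative: 0.5, 0.8534, 1


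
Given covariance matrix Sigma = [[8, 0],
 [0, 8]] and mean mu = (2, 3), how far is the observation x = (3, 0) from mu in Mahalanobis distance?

Step 1 — centre the observation: (x - mu) = (1, -3).

Step 2 — invert Sigma. det(Sigma) = 8·8 - (0)² = 64.
  Sigma^{-1} = (1/det) · [[d, -b], [-b, a]] = [[0.125, 0],
 [0, 0.125]].

Step 3 — form the quadratic (x - mu)^T · Sigma^{-1} · (x - mu):
  Sigma^{-1} · (x - mu) = (0.125, -0.375).
  (x - mu)^T · [Sigma^{-1} · (x - mu)] = (1)·(0.125) + (-3)·(-0.375) = 1.25.

Step 4 — take square root: d = √(1.25) ≈ 1.118.

d(x, mu) = √(1.25) ≈ 1.118


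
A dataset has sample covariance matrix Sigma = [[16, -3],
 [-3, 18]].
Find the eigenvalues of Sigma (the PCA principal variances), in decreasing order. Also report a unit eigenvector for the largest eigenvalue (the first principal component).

Step 1 — characteristic polynomial of 2×2 Sigma:
  det(Sigma - λI) = λ² - trace · λ + det = 0.
  trace = 16 + 18 = 34, det = 16·18 - (-3)² = 279.
Step 2 — discriminant:
  Δ = trace² - 4·det = 1156 - 1116 = 40.
Step 3 — eigenvalues:
  λ = (trace ± √Δ)/2 = (34 ± 6.3246)/2,
  λ_1 = 20.1623,  λ_2 = 13.8377.

Step 4 — unit eigenvector for λ_1: solve (Sigma - λ_1 I)v = 0. First row:
  (16 - 20.1623)·v_x + (-3)·v_y = 0, i.e. (-4.1623)·v_x + (-3)·v_y = 0,
  so v ∝ (b, λ_1 - a) = (-3, 4.1623); multiply by -1 so the first entry is positive: u = (3, -4.1623).
  ||u|| = √((3)² + (-4.1623)²) = √(26.3246) ≈ 5.1307,
  v_1 = u/||u|| ≈ (0.5847, -0.8112) (||v_1|| = 1).

λ_1 = 20.1623,  λ_2 = 13.8377;  v_1 ≈ (0.5847, -0.8112)


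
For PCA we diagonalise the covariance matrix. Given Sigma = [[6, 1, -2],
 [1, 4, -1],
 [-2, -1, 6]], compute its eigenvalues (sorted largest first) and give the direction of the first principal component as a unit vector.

Step 1 — characteristic polynomial p(λ) = det(λI - Sigma) = λ³ - tr·λ² + c_1·λ - det, where tr = trace, c_1 = sum of the principal 2×2 minors, det = det(Sigma):
  tr = 6 + 4 + 6 = 16,
  c_1 = (6·4 - (1)²) + (6·6 - (-2)²) + (4·6 - (-1)²) = 23 + 32 + 23 = 78,
  det = 6·(4·6 - (-1)²) - (1)·((1)·6 - (-1)·(-2)) + (-2)·((1)·(-1) - 4·(-2)) = 6·(23) - (1)·(4) + (-2)·(7) = 120.
  So p(λ) = λ³ - 16λ² + 78λ - 120.
Step 2 — look for an integer root (rational root theorem: any rational root is an integer divisor of 120). Testing λ = 4:
  p(4) = 64 - 256 + 312 - 120 = 0  ✓
  Dividing out (λ - 4): p(λ) = (λ - 4)(λ² - 12λ + 30).
Step 3 — remaining eigenvalues from the quadratic λ² - 12λ + 30 = 0:
  Δ = 12² - 4·30 = 144 - 120 = 24,  λ = (12 ± √24)/2 = (12 ± 4.899)/2 ≈ 8.4495 or 3.5505.
  Sorted: λ_1 = 8.4495,  λ_2 = 4,  λ_3 = 3.5505  (check: sum = 16 = tr ✓).

Step 4 — unit eigenvector for λ_1 ≈ 8.4495: v spans the null space of (Sigma - λ_1 I), whose rows are
  r_1 = (-2.4495, 1, -2),  r_2 = (1, -4.4495, -1),  r_3 = (-2, -1, -2.4495).
  v is orthogonal to every row, so take v ∝ r_1 × r_2 = ((1)·(-1) - (-2)·(-4.4495), (-2)·(1) - (-2.4495)·(-1), (-2.4495)·(-4.4495) - (1)·(1)) ≈ (-9.899, -4.4495, 9.899).
  Rescale (multiply by -1 so the first nonzero entry is positive): u = (9.899, 4.4495, -9.899).
  ||u|| = √((9.899)² + (4.4495)² + (-9.899)²) = √(215.7775) ≈ 14.6894,  v_1 = u/||u|| ≈ (0.6739, 0.3029, -0.6739) (||v_1|| = 1).

λ_1 = 8.4495,  λ_2 = 4,  λ_3 = 3.5505;  v_1 ≈ (0.6739, 0.3029, -0.6739)


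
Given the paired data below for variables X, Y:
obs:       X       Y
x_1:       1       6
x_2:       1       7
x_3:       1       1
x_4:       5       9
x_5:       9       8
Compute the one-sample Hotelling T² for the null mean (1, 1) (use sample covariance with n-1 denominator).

Step 1 — sample mean vector:
  mean(X) = (1 + 1 + 1 + 5 + 9) / 5 = 17/5 = 3.4
  mean(Y) = (6 + 7 + 1 + 9 + 8) / 5 = 31/5 = 6.2
  x̄ = (3.4, 6.2),  deviation x̄ - mu_0 = (3.4, 6.2) - (1, 1) = (2.4, 5.2).

Step 2 — sample covariance matrix, S[i,j] = (1/(n-1)) · Σ_k (x_{k,i} - mean_i) · (x_{k,j} - mean_j), divisor n-1 = 4:
  S[X,X] = ((-2.4)·(-2.4) + (-2.4)·(-2.4) + (-2.4)·(-2.4) + (1.6)·(1.6) + (5.6)·(5.6)) / 4 = 51.2/4 = 12.8
  S[X,Y] = ((-2.4)·(-0.2) + (-2.4)·(0.8) + (-2.4)·(-5.2) + (1.6)·(2.8) + (5.6)·(1.8)) / 4 = 25.6/4 = 6.4
  S[Y,Y] = ((-0.2)·(-0.2) + (0.8)·(0.8) + (-5.2)·(-5.2) + (2.8)·(2.8) + (1.8)·(1.8)) / 4 = 38.8/4 = 9.7
  S = [[12.8, 6.4],
 [6.4, 9.7]].

Step 3 — invert S. det(S) = 12.8·9.7 - (6.4)² = 83.2.
  S^{-1} = (1/det) · [[d, -b], [-b, a]] = [[0.1166, -0.0769],
 [-0.0769, 0.1538]].

Step 4 — quadratic form (x̄ - mu_0)^T · S^{-1} · (x̄ - mu_0):
  S^{-1} · (x̄ - mu_0) = (-0.1202, 0.6154),
  (x̄ - mu_0)^T · [...] = (2.4)·(-0.1202) + (5.2)·(0.6154) = 2.9115.

Step 5 — scale by n: T² = 5 · 2.9115 = 14.5577.

T² ≈ 14.5577


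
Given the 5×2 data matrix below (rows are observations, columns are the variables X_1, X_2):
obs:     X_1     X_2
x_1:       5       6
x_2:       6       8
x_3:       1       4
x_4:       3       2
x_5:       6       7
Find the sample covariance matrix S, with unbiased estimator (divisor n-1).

Step 1 — column means:
  mean(X_1) = (5 + 6 + 1 + 3 + 6) / 5 = 21/5 = 4.2
  mean(X_2) = (6 + 8 + 4 + 2 + 7) / 5 = 27/5 = 5.4

Step 2 — sample covariance S[i,j] = (1/(n-1)) · Σ_k (x_{k,i} - mean_i) · (x_{k,j} - mean_j), with n-1 = 4.
  S[X_1,X_1] = ((0.8)·(0.8) + (1.8)·(1.8) + (-3.2)·(-3.2) + (-1.2)·(-1.2) + (1.8)·(1.8)) / 4 = 18.8/4 = 4.7
  S[X_1,X_2] = ((0.8)·(0.6) + (1.8)·(2.6) + (-3.2)·(-1.4) + (-1.2)·(-3.4) + (1.8)·(1.6)) / 4 = 16.6/4 = 4.15
  S[X_2,X_2] = ((0.6)·(0.6) + (2.6)·(2.6) + (-1.4)·(-1.4) + (-3.4)·(-3.4) + (1.6)·(1.6)) / 4 = 23.2/4 = 5.8

S is symmetric (S[j,i] = S[i,j]). Assembling:

S = [[4.7, 4.15],
 [4.15, 5.8]]


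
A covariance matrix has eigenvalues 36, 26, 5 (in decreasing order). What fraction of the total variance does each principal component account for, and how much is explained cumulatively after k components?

Step 1 — total variance = trace(Sigma) = Σ λ_i = 36 + 26 + 5 = 67.

Step 2 — fraction explained by component i = λ_i / Σ λ:
  PC1: 36/67 = 0.5373
  PC2: 26/67 = 0.3881
  PC3: 5/67 = 0.0746

Step 3 — cumulative fraction after k components = (λ_1 + ... + λ_k) / Σ λ:
  k = 1: 36/67 = 0.5373
  k = 2: (36 + 26)/67 = 62/67 = 0.9254
  k = 3: (36 + 26 + 5)/67 = 67/67 = 1

Summary (fraction, with percent):

explained: PC1 0.5373 (53.73%), PC2 0.3881 (38.81%), PC3 0.0746 (7.46%);  cumulative: 0.5373, 0.9254, 1


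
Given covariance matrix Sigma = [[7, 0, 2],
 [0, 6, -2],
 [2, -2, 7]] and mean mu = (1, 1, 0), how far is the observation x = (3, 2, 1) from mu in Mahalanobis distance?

Step 1 — centre the observation: (x - mu) = (2, 1, 1).

Step 2 — invert Sigma (cofactor / det for 3×3, or solve directly):
  Sigma^{-1} = [[0.157, -0.0165, -0.0496],
 [-0.0165, 0.186, 0.0579],
 [-0.0496, 0.0579, 0.1736]].

Step 3 — form the quadratic (x - mu)^T · Sigma^{-1} · (x - mu):
  Sigma^{-1} · (x - mu) = (0.2479, 0.2107, 0.1322).
  (x - mu)^T · [Sigma^{-1} · (x - mu)] = (2)·(0.2479) + (1)·(0.2107) + (1)·(0.1322) = 0.8388.

Step 4 — take square root: d = √(0.8388) ≈ 0.9159.

d(x, mu) = √(0.8388) ≈ 0.9159


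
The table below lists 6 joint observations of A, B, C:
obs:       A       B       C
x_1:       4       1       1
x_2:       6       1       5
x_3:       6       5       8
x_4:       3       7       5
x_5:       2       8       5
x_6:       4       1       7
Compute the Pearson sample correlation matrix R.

Step 1 — column means:
  mean(A) = (4 + 6 + 6 + 3 + 2 + 4) / 6 = 25/6 = 4.1667
  mean(B) = (1 + 1 + 5 + 7 + 8 + 1) / 6 = 23/6 = 3.8333
  mean(C) = (1 + 5 + 8 + 5 + 5 + 7) / 6 = 31/6 = 5.1667

Step 2 — sample variances and covariances s[i,j] = (1/(n-1)) · Σ_k (x_{k,i} - mean_i) · (x_{k,j} - mean_j), with n-1 = 5:
  s[A,A] = ((-0.1667)·(-0.1667) + (1.8333)·(1.8333) + (1.8333)·(1.8333) + (-1.1667)·(-1.1667) + (-2.1667)·(-2.1667) + (-0.1667)·(-0.1667)) / 5 = 12.8333/5 = 2.5667
  s[A,B] = ((-0.1667)·(-2.8333) + (1.8333)·(-2.8333) + (1.8333)·(1.1667) + (-1.1667)·(3.1667) + (-2.1667)·(4.1667) + (-0.1667)·(-2.8333)) / 5 = -14.8333/5 = -2.9667
  s[A,C] = ((-0.1667)·(-4.1667) + (1.8333)·(-0.1667) + (1.8333)·(2.8333) + (-1.1667)·(-0.1667) + (-2.1667)·(-0.1667) + (-0.1667)·(1.8333)) / 5 = 5.8333/5 = 1.1667
  s[B,B] = ((-2.8333)·(-2.8333) + (-2.8333)·(-2.8333) + (1.1667)·(1.1667) + (3.1667)·(3.1667) + (4.1667)·(4.1667) + (-2.8333)·(-2.8333)) / 5 = 52.8333/5 = 10.5667
  s[B,C] = ((-2.8333)·(-4.1667) + (-2.8333)·(-0.1667) + (1.1667)·(2.8333) + (3.1667)·(-0.1667) + (4.1667)·(-0.1667) + (-2.8333)·(1.8333)) / 5 = 9.1667/5 = 1.8333
  s[C,C] = ((-4.1667)·(-4.1667) + (-0.1667)·(-0.1667) + (2.8333)·(2.8333) + (-0.1667)·(-0.1667) + (-0.1667)·(-0.1667) + (1.8333)·(1.8333)) / 5 = 28.8333/5 = 5.7667
  Sample standard deviations s_i = √(s[i,i]):
  s(A) = √(2.5667) = 1.6021
  s(B) = √(10.5667) = 3.2506
  s(C) = √(5.7667) = 2.4014

Step 3 — r_{ij} = s_{ij} / (s_i · s_j):
  r[A,A] = 1 (diagonal).
  r[A,B] = -2.9667 / (1.6021 · 3.2506) = -2.9667 / 5.2078 = -0.5697
  r[A,C] = 1.1667 / (1.6021 · 2.4014) = 1.1667 / 3.8472 = 0.3032
  r[B,B] = 1 (diagonal).
  r[B,C] = 1.8333 / (3.2506 · 2.4014) = 1.8333 / 7.8061 = 0.2349
  r[C,C] = 1 (diagonal).

R is symmetric with unit diagonal. Assembling:

R = [[1, -0.5697, 0.3032],
 [-0.5697, 1, 0.2349],
 [0.3032, 0.2349, 1]]


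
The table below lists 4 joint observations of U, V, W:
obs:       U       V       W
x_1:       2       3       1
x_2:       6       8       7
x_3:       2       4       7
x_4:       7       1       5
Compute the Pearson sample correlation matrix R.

Step 1 — column means:
  mean(U) = (2 + 6 + 2 + 7) / 4 = 17/4 = 4.25
  mean(V) = (3 + 8 + 4 + 1) / 4 = 16/4 = 4
  mean(W) = (1 + 7 + 7 + 5) / 4 = 20/4 = 5

Step 2 — sample variances and covariances s[i,j] = (1/(n-1)) · Σ_k (x_{k,i} - mean_i) · (x_{k,j} - mean_j), with n-1 = 3:
  s[U,U] = ((-2.25)·(-2.25) + (1.75)·(1.75) + (-2.25)·(-2.25) + (2.75)·(2.75)) / 3 = 20.75/3 = 6.9167
  s[U,V] = ((-2.25)·(-1) + (1.75)·(4) + (-2.25)·(0) + (2.75)·(-3)) / 3 = 1/3 = 0.3333
  s[U,W] = ((-2.25)·(-4) + (1.75)·(2) + (-2.25)·(2) + (2.75)·(0)) / 3 = 8/3 = 2.6667
  s[V,V] = ((-1)·(-1) + (4)·(4) + (0)·(0) + (-3)·(-3)) / 3 = 26/3 = 8.6667
  s[V,W] = ((-1)·(-4) + (4)·(2) + (0)·(2) + (-3)·(0)) / 3 = 12/3 = 4
  s[W,W] = ((-4)·(-4) + (2)·(2) + (2)·(2) + (0)·(0)) / 3 = 24/3 = 8
  Sample standard deviations s_i = √(s[i,i]):
  s(U) = √(6.9167) = 2.63
  s(V) = √(8.6667) = 2.9439
  s(W) = √(8) = 2.8284

Step 3 — r_{ij} = s_{ij} / (s_i · s_j):
  r[U,U] = 1 (diagonal).
  r[U,V] = 0.3333 / (2.63 · 2.9439) = 0.3333 / 7.7424 = 0.0431
  r[U,W] = 2.6667 / (2.63 · 2.8284) = 2.6667 / 7.4386 = 0.3585
  r[V,V] = 1 (diagonal).
  r[V,W] = 4 / (2.9439 · 2.8284) = 4 / 8.3267 = 0.4804
  r[W,W] = 1 (diagonal).

R is symmetric with unit diagonal. Assembling:

R = [[1, 0.0431, 0.3585],
 [0.0431, 1, 0.4804],
 [0.3585, 0.4804, 1]]


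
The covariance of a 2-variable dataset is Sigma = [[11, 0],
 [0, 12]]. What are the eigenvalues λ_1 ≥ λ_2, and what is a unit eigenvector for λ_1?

Step 1 — characteristic polynomial of 2×2 Sigma:
  det(Sigma - λI) = λ² - trace · λ + det = 0.
  trace = 11 + 12 = 23, det = 11·12 - (0)² = 132.
Step 2 — discriminant:
  Δ = trace² - 4·det = 529 - 528 = 1.
Step 3 — eigenvalues:
  λ = (trace ± √Δ)/2 = (23 ± 1)/2,
  λ_1 = 12,  λ_2 = 11.

Step 4 — unit eigenvector for λ_1: Sigma is diagonal, so its eigenvectors are the coordinate axes. λ_1 = 12 is the diagonal entry on the second coordinate axis, hence
  v_1 = (0, 1) (||v_1|| = 1).

λ_1 = 12,  λ_2 = 11;  v_1 ≈ (0, 1)


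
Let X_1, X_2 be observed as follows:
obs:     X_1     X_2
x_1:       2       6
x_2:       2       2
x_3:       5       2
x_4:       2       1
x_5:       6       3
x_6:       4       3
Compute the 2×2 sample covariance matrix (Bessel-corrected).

Step 1 — column means:
  mean(X_1) = (2 + 2 + 5 + 2 + 6 + 4) / 6 = 21/6 = 3.5
  mean(X_2) = (6 + 2 + 2 + 1 + 3 + 3) / 6 = 17/6 = 2.8333

Step 2 — sample covariance S[i,j] = (1/(n-1)) · Σ_k (x_{k,i} - mean_i) · (x_{k,j} - mean_j), with n-1 = 5.
  S[X_1,X_1] = ((-1.5)·(-1.5) + (-1.5)·(-1.5) + (1.5)·(1.5) + (-1.5)·(-1.5) + (2.5)·(2.5) + (0.5)·(0.5)) / 5 = 15.5/5 = 3.1
  S[X_1,X_2] = ((-1.5)·(3.1667) + (-1.5)·(-0.8333) + (1.5)·(-0.8333) + (-1.5)·(-1.8333) + (2.5)·(0.1667) + (0.5)·(0.1667)) / 5 = -1.5/5 = -0.3
  S[X_2,X_2] = ((3.1667)·(3.1667) + (-0.8333)·(-0.8333) + (-0.8333)·(-0.8333) + (-1.8333)·(-1.8333) + (0.1667)·(0.1667) + (0.1667)·(0.1667)) / 5 = 14.8333/5 = 2.9667

S is symmetric (S[j,i] = S[i,j]). Assembling:

S = [[3.1, -0.3],
 [-0.3, 2.9667]]


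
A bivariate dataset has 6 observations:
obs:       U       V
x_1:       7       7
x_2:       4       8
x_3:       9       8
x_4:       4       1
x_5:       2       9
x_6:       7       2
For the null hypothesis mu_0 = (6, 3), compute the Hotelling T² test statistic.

Step 1 — sample mean vector:
  mean(U) = (7 + 4 + 9 + 4 + 2 + 7) / 6 = 33/6 = 5.5
  mean(V) = (7 + 8 + 8 + 1 + 9 + 2) / 6 = 35/6 = 5.8333
  x̄ = (5.5, 5.8333),  deviation x̄ - mu_0 = (5.5, 5.8333) - (6, 3) = (-0.5, 2.8333).

Step 2 — sample covariance matrix, S[i,j] = (1/(n-1)) · Σ_k (x_{k,i} - mean_i) · (x_{k,j} - mean_j), divisor n-1 = 5:
  S[U,U] = ((1.5)·(1.5) + (-1.5)·(-1.5) + (3.5)·(3.5) + (-1.5)·(-1.5) + (-3.5)·(-3.5) + (1.5)·(1.5)) / 5 = 33.5/5 = 6.7
  S[U,V] = ((1.5)·(1.1667) + (-1.5)·(2.1667) + (3.5)·(2.1667) + (-1.5)·(-4.8333) + (-3.5)·(3.1667) + (1.5)·(-3.8333)) / 5 = -3.5/5 = -0.7
  S[V,V] = ((1.1667)·(1.1667) + (2.1667)·(2.1667) + (2.1667)·(2.1667) + (-4.8333)·(-4.8333) + (3.1667)·(3.1667) + (-3.8333)·(-3.8333)) / 5 = 58.8333/5 = 11.7667
  S = [[6.7, -0.7],
 [-0.7, 11.7667]].

Step 3 — invert S. det(S) = 6.7·11.7667 - (-0.7)² = 78.3467.
  S^{-1} = (1/det) · [[d, -b], [-b, a]] = [[0.1502, 0.0089],
 [0.0089, 0.0855]].

Step 4 — quadratic form (x̄ - mu_0)^T · S^{-1} · (x̄ - mu_0):
  S^{-1} · (x̄ - mu_0) = (-0.0498, 0.2378),
  (x̄ - mu_0)^T · [...] = (-0.5)·(-0.0498) + (2.8333)·(0.2378) = 0.6987.

Step 5 — scale by n: T² = 6 · 0.6987 = 4.1925.

T² ≈ 4.1925


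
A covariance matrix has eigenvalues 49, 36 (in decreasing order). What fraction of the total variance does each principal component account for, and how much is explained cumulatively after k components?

Step 1 — total variance = trace(Sigma) = Σ λ_i = 49 + 36 = 85.

Step 2 — fraction explained by component i = λ_i / Σ λ:
  PC1: 49/85 = 0.5765
  PC2: 36/85 = 0.4235

Step 3 — cumulative fraction after k components = (λ_1 + ... + λ_k) / Σ λ:
  k = 1: 49/85 = 0.5765
  k = 2: (49 + 36)/85 = 85/85 = 1

Summary (fraction, with percent):

explained: PC1 0.5765 (57.65%), PC2 0.4235 (42.35%);  cumulative: 0.5765, 1


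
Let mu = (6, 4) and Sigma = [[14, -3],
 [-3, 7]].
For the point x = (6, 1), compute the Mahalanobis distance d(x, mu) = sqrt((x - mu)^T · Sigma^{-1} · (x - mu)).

Step 1 — centre the observation: (x - mu) = (0, -3).

Step 2 — invert Sigma. det(Sigma) = 14·7 - (-3)² = 89.
  Sigma^{-1} = (1/det) · [[d, -b], [-b, a]] = [[0.0787, 0.0337],
 [0.0337, 0.1573]].

Step 3 — form the quadratic (x - mu)^T · Sigma^{-1} · (x - mu):
  Sigma^{-1} · (x - mu) = (-0.1011, -0.4719).
  (x - mu)^T · [Sigma^{-1} · (x - mu)] = (0)·(-0.1011) + (-3)·(-0.4719) = 1.4157.

Step 4 — take square root: d = √(1.4157) ≈ 1.1898.

d(x, mu) = √(1.4157) ≈ 1.1898


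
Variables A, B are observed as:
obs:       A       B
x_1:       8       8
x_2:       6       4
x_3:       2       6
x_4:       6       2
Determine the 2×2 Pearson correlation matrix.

Step 1 — column means:
  mean(A) = (8 + 6 + 2 + 6) / 4 = 22/4 = 5.5
  mean(B) = (8 + 4 + 6 + 2) / 4 = 20/4 = 5

Step 2 — sample variances and covariances s[i,j] = (1/(n-1)) · Σ_k (x_{k,i} - mean_i) · (x_{k,j} - mean_j), with n-1 = 3:
  s[A,A] = ((2.5)·(2.5) + (0.5)·(0.5) + (-3.5)·(-3.5) + (0.5)·(0.5)) / 3 = 19/3 = 6.3333
  s[A,B] = ((2.5)·(3) + (0.5)·(-1) + (-3.5)·(1) + (0.5)·(-3)) / 3 = 2/3 = 0.6667
  s[B,B] = ((3)·(3) + (-1)·(-1) + (1)·(1) + (-3)·(-3)) / 3 = 20/3 = 6.6667
  Sample standard deviations s_i = √(s[i,i]):
  s(A) = √(6.3333) = 2.5166
  s(B) = √(6.6667) = 2.582

Step 3 — r_{ij} = s_{ij} / (s_i · s_j):
  r[A,A] = 1 (diagonal).
  r[A,B] = 0.6667 / (2.5166 · 2.582) = 0.6667 / 6.4979 = 0.1026
  r[B,B] = 1 (diagonal).

R is symmetric with unit diagonal. Assembling:

R = [[1, 0.1026],
 [0.1026, 1]]


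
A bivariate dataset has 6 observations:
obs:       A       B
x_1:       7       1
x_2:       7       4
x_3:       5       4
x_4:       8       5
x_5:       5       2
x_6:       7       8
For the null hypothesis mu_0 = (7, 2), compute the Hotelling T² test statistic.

Step 1 — sample mean vector:
  mean(A) = (7 + 7 + 5 + 8 + 5 + 7) / 6 = 39/6 = 6.5
  mean(B) = (1 + 4 + 4 + 5 + 2 + 8) / 6 = 24/6 = 4
  x̄ = (6.5, 4),  deviation x̄ - mu_0 = (6.5, 4) - (7, 2) = (-0.5, 2).

Step 2 — sample covariance matrix, S[i,j] = (1/(n-1)) · Σ_k (x_{k,i} - mean_i) · (x_{k,j} - mean_j), divisor n-1 = 5:
  S[A,A] = ((0.5)·(0.5) + (0.5)·(0.5) + (-1.5)·(-1.5) + (1.5)·(1.5) + (-1.5)·(-1.5) + (0.5)·(0.5)) / 5 = 7.5/5 = 1.5
  S[A,B] = ((0.5)·(-3) + (0.5)·(0) + (-1.5)·(0) + (1.5)·(1) + (-1.5)·(-2) + (0.5)·(4)) / 5 = 5/5 = 1
  S[B,B] = ((-3)·(-3) + (0)·(0) + (0)·(0) + (1)·(1) + (-2)·(-2) + (4)·(4)) / 5 = 30/5 = 6
  S = [[1.5, 1],
 [1, 6]].

Step 3 — invert S. det(S) = 1.5·6 - (1)² = 8.
  S^{-1} = (1/det) · [[d, -b], [-b, a]] = [[0.75, -0.125],
 [-0.125, 0.1875]].

Step 4 — quadratic form (x̄ - mu_0)^T · S^{-1} · (x̄ - mu_0):
  S^{-1} · (x̄ - mu_0) = (-0.625, 0.4375),
  (x̄ - mu_0)^T · [...] = (-0.5)·(-0.625) + (2)·(0.4375) = 1.1875.

Step 5 — scale by n: T² = 6 · 1.1875 = 7.125.

T² ≈ 7.125


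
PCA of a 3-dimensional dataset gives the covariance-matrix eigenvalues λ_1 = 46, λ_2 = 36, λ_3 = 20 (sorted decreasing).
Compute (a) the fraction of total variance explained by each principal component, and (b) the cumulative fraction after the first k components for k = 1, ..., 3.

Step 1 — total variance = trace(Sigma) = Σ λ_i = 46 + 36 + 20 = 102.

Step 2 — fraction explained by component i = λ_i / Σ λ:
  PC1: 46/102 = 0.451
  PC2: 36/102 = 0.3529
  PC3: 20/102 = 0.1961

Step 3 — cumulative fraction after k components = (λ_1 + ... + λ_k) / Σ λ:
  k = 1: 46/102 = 0.451
  k = 2: (46 + 36)/102 = 82/102 = 0.8039
  k = 3: (46 + 36 + 20)/102 = 102/102 = 1

Summary (fraction, with percent):

explained: PC1 0.451 (45.1%), PC2 0.3529 (35.29%), PC3 0.1961 (19.61%);  cumulative: 0.451, 0.8039, 1


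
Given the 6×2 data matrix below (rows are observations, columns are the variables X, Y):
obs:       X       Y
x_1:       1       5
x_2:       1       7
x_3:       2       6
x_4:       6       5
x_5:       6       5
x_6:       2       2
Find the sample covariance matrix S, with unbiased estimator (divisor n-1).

Step 1 — column means:
  mean(X) = (1 + 1 + 2 + 6 + 6 + 2) / 6 = 18/6 = 3
  mean(Y) = (5 + 7 + 6 + 5 + 5 + 2) / 6 = 30/6 = 5

Step 2 — sample covariance S[i,j] = (1/(n-1)) · Σ_k (x_{k,i} - mean_i) · (x_{k,j} - mean_j), with n-1 = 5.
  S[X,X] = ((-2)·(-2) + (-2)·(-2) + (-1)·(-1) + (3)·(3) + (3)·(3) + (-1)·(-1)) / 5 = 28/5 = 5.6
  S[X,Y] = ((-2)·(0) + (-2)·(2) + (-1)·(1) + (3)·(0) + (3)·(0) + (-1)·(-3)) / 5 = -2/5 = -0.4
  S[Y,Y] = ((0)·(0) + (2)·(2) + (1)·(1) + (0)·(0) + (0)·(0) + (-3)·(-3)) / 5 = 14/5 = 2.8

S is symmetric (S[j,i] = S[i,j]). Assembling:

S = [[5.6, -0.4],
 [-0.4, 2.8]]
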